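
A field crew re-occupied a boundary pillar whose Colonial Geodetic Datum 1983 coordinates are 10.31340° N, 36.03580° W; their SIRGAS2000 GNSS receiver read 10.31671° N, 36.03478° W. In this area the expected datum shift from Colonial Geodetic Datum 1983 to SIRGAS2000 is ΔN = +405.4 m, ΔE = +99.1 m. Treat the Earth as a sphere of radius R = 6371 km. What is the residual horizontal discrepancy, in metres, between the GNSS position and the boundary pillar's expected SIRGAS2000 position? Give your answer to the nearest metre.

39 m

Observed coordinate differences: Δφ = +0.00331°, Δλ = +0.00102°.
Converting to metres (1° lat = 111195 m, cos φ = 0.983843): observed ΔN = 368.1 m, observed ΔE = 111.6 m.
Subtracting the expected shift leaves a residual of 368.1 − (405.4) = -37.3 m north and 111.6 − (99.1) = 12.5 m east.
Residual distance = √((-37.3)² + 12.5²) = 39.4 m.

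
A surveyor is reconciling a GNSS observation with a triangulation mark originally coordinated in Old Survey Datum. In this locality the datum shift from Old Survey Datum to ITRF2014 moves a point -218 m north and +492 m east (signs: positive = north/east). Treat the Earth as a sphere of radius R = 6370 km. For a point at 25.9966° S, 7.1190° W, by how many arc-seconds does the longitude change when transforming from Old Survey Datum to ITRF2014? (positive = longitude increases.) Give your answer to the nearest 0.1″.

Δλ = 17.7″

At latitude -25.9966°, cos φ = 0.898820.
One radian of longitude at latitude φ spans R cos φ, so Δλ = ΔE / (R cos φ) = 492.0 / (6370000 × 0.898820) = 8.5932e-05 rad = 17.725″.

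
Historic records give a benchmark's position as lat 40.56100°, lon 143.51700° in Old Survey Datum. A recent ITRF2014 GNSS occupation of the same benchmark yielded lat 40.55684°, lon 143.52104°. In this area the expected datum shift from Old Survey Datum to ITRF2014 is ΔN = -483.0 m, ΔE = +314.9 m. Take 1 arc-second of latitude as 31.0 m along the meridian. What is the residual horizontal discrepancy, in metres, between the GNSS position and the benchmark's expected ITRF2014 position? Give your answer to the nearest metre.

Observed coordinate differences: Δφ = -0.00416°, Δλ = +0.00404°.
Converting to metres (1° lat = 111600 m, cos φ = 0.759714): observed ΔN = -464.3 m, observed ΔE = 342.5 m.
Subtracting the expected shift leaves a residual of -464.3 − (-483.0) = 18.7 m north and 342.5 − (314.9) = 27.6 m east.
Residual distance = √(18.7² + 27.6²) = 33.4 m.

33 m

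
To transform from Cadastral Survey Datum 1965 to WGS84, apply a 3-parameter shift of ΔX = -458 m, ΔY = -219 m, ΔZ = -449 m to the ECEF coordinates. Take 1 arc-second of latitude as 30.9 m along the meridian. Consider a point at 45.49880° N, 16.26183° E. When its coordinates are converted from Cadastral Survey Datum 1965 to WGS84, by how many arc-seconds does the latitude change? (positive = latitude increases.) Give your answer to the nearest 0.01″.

Δφ = 1.38″

sin φ = 0.713236, cos φ = 0.700924, sin λ = 0.280027, cos λ = 0.959992.
North component: ΔN = −sin φ cos λ·ΔX − sin φ sin λ·ΔY + cos φ·ΔZ = −(0.713236)(0.959992)(-458) − (0.713236)(0.280027)(-219) + (0.700924)(-449) = 42.62 m.
1° of latitude spans 3600 × 30.90 = 111240 m, so Δφ = 42.62 / 111240 × 3600 = 1.379″.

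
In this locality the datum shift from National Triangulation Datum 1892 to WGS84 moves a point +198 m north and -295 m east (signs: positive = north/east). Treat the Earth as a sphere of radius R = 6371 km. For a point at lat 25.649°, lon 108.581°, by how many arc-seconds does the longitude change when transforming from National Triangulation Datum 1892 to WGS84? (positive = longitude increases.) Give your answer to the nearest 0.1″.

At latitude 25.649°, cos φ = 0.901463.
One radian of longitude at latitude φ spans R cos φ, so Δλ = ΔE / (R cos φ) = -295.0 / (6371000 × 0.901463) = -5.1365e-05 rad = -10.595″.

Δλ = -10.6″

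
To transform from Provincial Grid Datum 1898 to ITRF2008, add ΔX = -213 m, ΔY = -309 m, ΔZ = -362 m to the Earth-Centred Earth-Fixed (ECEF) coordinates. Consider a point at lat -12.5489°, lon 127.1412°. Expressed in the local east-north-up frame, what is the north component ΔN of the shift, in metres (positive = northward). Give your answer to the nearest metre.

At φ = -12.5489°, λ = 127.1412°: sin φ = -0.217273, cos φ = 0.976111, sin λ = 0.797150, cos λ = -0.603781.
ΔN = −sin φ cos λ·ΔX − sin φ sin λ·ΔY + cos φ·ΔZ = −(-0.217273)(-0.603781)(-213) − (-0.217273)(0.797150)(-309) + (0.976111)(-362) = -378.93 m.

ΔN = -379 m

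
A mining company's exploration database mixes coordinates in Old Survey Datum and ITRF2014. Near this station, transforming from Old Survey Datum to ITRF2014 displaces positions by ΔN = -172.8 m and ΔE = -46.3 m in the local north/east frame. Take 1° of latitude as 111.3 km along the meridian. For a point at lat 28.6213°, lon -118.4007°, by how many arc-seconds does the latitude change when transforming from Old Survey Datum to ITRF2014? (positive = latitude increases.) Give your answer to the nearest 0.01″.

1° of latitude = 111.3 km, so Δφ = -172.8 / 111300 = -0.0015526° = -5.589″.

Δφ = -5.59″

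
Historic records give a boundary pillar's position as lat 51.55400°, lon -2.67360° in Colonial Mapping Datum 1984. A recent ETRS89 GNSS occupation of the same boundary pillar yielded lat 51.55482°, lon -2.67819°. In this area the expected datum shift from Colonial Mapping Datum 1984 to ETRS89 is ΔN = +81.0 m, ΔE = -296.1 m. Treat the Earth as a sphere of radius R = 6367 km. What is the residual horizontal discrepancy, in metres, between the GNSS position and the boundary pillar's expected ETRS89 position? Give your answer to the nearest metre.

Observed coordinate differences: Δφ = +0.00082°, Δλ = -0.00459°.
Converting to metres (1° lat = 111125 m, cos φ = 0.621777): observed ΔN = 91.1 m, observed ΔE = -317.1 m.
Subtracting the expected shift leaves a residual of 91.1 − (81.0) = 10.1 m north and -317.1 − (-296.1) = -21.0 m east.
Residual distance = √(10.1² + (-21.0)²) = 23.4 m.

23 m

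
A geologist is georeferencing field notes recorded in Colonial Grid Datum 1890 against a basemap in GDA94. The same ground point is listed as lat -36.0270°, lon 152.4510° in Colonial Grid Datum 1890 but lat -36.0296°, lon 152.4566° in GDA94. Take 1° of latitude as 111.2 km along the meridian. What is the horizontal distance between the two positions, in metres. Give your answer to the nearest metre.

Δφ = -36.0296° − -36.0270° = -0.0026°; Δλ = 152.4566° − 152.4510° = +0.0056°.
ΔN = Δφ × 111200 = -289.1 m; ΔE = Δλ × 111200 × cos(-36.0270°) = +0.0056 × 111200 × 0.808740 = 503.6 m.
Distance = √(ΔE² + ΔN²) = √(503.6² + (-289.1)²) = 580.7 m.

581 m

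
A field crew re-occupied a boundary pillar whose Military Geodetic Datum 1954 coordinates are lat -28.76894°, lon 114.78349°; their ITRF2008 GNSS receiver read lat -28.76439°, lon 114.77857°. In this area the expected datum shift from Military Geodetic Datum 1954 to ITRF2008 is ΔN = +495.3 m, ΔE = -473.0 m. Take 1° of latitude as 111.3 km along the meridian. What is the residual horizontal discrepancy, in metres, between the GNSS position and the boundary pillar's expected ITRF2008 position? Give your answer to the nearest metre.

Observed coordinate differences: Δφ = +0.00455°, Δλ = -0.00492°.
Converting to metres (1° lat = 111300 m, cos φ = 0.876568): observed ΔN = 506.4 m, observed ΔE = -480.0 m.
Subtracting the expected shift leaves a residual of 506.4 − (495.3) = 11.1 m north and -480.0 − (-473.0) = -7.0 m east.
Residual distance = √(11.1² + (-7.0)²) = 13.1 m.

13 m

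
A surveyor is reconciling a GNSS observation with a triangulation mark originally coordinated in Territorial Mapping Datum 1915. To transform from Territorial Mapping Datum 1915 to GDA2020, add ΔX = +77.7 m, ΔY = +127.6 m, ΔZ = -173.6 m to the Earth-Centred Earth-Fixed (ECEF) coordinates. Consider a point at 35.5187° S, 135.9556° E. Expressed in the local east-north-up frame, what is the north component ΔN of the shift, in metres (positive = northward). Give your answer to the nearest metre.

ΔN = -122 m

The local north axis is (−sin φ cos λ, −sin φ sin λ, cos φ), giving ΔN = -32.448 + 51.537 − 141.298 = -122.21 m.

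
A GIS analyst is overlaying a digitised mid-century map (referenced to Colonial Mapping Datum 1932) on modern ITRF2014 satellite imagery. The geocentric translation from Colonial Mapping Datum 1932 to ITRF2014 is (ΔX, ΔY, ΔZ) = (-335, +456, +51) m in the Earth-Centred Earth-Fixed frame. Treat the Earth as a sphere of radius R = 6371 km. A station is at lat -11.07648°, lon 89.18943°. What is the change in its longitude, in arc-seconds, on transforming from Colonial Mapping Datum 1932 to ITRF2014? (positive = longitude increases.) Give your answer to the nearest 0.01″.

Δλ = 11.26″

sin φ = -0.192119, cos φ = 0.981372, sin λ = 0.999900, cos λ = 0.014147.
East component: ΔE = −sin λ·ΔX + cos λ·ΔY = −(0.999900)(-335) + (0.014147)(456) = 341.42 m.
1° of latitude spans πR/180 = 111195 m; at latitude φ, 1° of longitude spans that × cos φ = 109123.5 m, so Δλ = 341.42 / 109123.5 × 3600 = 11.263″.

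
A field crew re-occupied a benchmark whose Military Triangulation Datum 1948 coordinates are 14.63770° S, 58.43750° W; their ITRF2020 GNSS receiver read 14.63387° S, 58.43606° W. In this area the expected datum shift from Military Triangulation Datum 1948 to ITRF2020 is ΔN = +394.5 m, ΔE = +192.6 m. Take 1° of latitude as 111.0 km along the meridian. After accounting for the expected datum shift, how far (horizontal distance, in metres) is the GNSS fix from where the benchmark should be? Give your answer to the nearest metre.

Observed coordinate differences: Δφ = +0.00383°, Δλ = +0.00144°.
Converting to metres (1° lat = 111000 m, cos φ = 0.967543): observed ΔN = 425.1 m, observed ΔE = 154.7 m.
Subtracting the expected shift leaves a residual of 425.1 − (394.5) = 30.6 m north and 154.7 − (192.6) = -37.9 m east.
Residual distance = √(30.6² + (-37.9)²) = 48.8 m.

49 m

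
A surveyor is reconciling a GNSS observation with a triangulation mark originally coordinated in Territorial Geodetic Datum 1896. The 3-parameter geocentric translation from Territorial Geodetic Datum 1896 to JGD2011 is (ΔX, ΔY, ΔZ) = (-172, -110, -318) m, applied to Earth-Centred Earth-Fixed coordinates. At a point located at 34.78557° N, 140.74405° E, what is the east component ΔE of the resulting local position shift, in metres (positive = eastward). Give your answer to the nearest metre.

ΔE = 194 m

At φ = 34.78557°, λ = 140.74405°: sin φ = 0.570507, cos φ = 0.821293, sin λ = 0.632786, cos λ = -0.774327.
ΔE = −sin λ·ΔX + cos λ·ΔY = −(0.632786)·(-172) + (-0.774327)·(-110) = 194.02 m.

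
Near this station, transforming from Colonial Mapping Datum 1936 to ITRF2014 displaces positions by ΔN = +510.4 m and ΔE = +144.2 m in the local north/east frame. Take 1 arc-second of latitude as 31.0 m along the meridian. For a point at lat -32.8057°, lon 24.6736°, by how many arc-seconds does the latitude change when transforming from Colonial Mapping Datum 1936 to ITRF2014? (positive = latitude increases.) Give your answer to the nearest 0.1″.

1″ of latitude = 31.00 m, so Δφ = 510.4 / 31.00 = 16.465″.

Δφ = 16.5″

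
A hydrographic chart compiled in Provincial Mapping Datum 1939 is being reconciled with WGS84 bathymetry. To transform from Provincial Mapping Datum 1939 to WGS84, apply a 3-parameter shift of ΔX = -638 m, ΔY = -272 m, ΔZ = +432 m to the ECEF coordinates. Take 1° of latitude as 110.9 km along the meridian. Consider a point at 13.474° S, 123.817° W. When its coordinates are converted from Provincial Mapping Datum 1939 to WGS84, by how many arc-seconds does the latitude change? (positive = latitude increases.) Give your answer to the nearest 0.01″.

Δφ = 18.03″

sin φ = -0.233004, cos φ = 0.972476, sin λ = -0.830819, cos λ = -0.556542.
North component: ΔN = −sin φ cos λ·ΔX − sin φ sin λ·ΔY + cos φ·ΔZ = −(-0.233004)(-0.556542)(-638) − (-0.233004)(-0.830819)(-272) + (0.972476)(432) = 555.50 m.
1° of latitude spans 110900 m, so Δφ = 555.50 / 110900 × 3600 = 18.032″.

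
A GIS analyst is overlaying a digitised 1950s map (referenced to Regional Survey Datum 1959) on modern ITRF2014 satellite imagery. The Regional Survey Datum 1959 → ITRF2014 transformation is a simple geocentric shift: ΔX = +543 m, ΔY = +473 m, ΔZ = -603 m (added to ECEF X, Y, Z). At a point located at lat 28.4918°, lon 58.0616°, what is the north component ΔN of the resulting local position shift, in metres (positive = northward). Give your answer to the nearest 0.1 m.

ΔN = -858.5 m

The local north axis is (−sin φ cos λ, −sin φ sin λ, cos φ), giving ΔN = -137.028 − 191.479 − 529.968 = -858.48 m.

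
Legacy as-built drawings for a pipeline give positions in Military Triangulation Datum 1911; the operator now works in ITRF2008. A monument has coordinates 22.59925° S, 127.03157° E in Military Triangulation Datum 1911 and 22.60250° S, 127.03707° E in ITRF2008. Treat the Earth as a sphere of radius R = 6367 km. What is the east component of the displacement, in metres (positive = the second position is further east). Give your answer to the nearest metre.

Δφ = -22.60250° − -22.59925° = -0.00325°; Δλ = 127.03707° − 127.03157° = +0.00550°.
1° along a meridian = πR/180 = 111125 m.
ΔN = Δφ × 111125 = -361.2 m; ΔE = Δλ × 111125 × cos(-22.59925°) = +0.00550 × 111125 × 0.923215 = 564.3 m.

ΔE = 564 m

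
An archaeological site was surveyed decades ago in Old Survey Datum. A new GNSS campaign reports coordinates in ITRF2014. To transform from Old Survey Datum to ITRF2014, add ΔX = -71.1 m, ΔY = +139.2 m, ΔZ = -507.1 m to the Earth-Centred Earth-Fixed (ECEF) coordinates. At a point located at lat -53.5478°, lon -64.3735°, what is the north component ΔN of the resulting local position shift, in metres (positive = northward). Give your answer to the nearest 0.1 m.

ΔN = -427.0 m

The local north axis is (−sin φ cos λ, −sin φ sin λ, cos φ), giving ΔN = -24.735 − 100.952 − 301.294 = -426.98 m.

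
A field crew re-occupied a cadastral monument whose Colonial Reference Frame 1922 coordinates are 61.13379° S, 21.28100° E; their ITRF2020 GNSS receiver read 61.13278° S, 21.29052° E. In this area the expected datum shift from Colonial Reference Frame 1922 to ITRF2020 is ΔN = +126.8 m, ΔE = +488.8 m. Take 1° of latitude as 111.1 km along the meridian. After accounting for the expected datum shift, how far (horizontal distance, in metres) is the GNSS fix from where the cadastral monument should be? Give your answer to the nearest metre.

26 m

Observed coordinate differences: Δφ = +0.00101°, Δλ = +0.00952°.
Converting to metres (1° lat = 111100 m, cos φ = 0.482766): observed ΔN = 112.2 m, observed ΔE = 510.6 m.
Subtracting the expected shift leaves a residual of 112.2 − (126.8) = -14.6 m north and 510.6 − (488.8) = 21.8 m east.
Residual distance = √((-14.6)² + 21.8²) = 26.2 m.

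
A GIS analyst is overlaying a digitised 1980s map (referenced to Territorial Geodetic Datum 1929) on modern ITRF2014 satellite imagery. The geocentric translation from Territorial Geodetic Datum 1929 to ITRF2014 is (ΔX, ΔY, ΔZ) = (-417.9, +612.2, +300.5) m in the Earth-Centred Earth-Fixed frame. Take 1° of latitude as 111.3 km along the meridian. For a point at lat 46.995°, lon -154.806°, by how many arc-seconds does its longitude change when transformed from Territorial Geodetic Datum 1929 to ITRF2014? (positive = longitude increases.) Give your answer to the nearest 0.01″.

sin φ = 0.731294, cos φ = 0.682062, sin λ = -0.425685, cos λ = -0.904872.
East component: ΔE = −sin λ·ΔX + cos λ·ΔY = −(-0.425685)(-417.9) + (-0.904872)(612.2) = -731.86 m.
1° of latitude spans 111300 m; at latitude φ, 1° of longitude spans that × cos φ = 75913.5 m, so Δλ = -731.86 / 75913.5 × 3600 = -34.706″.

Δλ = -34.71″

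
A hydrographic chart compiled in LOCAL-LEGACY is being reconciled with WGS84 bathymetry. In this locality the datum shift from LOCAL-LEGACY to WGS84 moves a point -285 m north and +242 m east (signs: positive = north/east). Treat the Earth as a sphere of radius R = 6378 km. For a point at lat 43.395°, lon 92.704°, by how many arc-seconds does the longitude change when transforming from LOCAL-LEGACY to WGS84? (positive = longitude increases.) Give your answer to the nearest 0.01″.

At latitude 43.395°, cos φ = 0.726635.
One radian of longitude at latitude φ spans R cos φ, so Δλ = ΔE / (R cos φ) = 242.0 / (6378000 × 0.726635) = 5.2217e-05 rad = 10.771″.

Δλ = 10.77″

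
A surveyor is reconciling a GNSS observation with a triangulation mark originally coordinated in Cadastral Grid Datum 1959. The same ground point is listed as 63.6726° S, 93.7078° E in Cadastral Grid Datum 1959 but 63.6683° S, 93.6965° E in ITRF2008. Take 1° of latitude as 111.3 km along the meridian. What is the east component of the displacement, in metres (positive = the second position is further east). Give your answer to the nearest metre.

ΔE = -558 m

Δφ = -63.6683° − -63.6726° = +0.0043°; Δλ = 93.6965° − 93.7078° = -0.0113°.
ΔN = Δφ × 111300 = 478.6 m; ΔE = Δλ × 111300 × cos(-63.6726°) = -0.0113 × 111300 × 0.443500 = -557.8 m.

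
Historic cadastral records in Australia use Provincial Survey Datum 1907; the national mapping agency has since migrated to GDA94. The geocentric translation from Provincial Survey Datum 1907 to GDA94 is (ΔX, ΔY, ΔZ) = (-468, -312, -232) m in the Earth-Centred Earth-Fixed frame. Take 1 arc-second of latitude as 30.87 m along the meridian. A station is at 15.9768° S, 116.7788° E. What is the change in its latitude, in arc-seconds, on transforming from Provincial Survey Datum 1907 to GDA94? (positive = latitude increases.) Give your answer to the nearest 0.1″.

sin φ = -0.275248, cos φ = 0.961373, sin λ = 0.892753, cos λ = -0.450547.
North component: ΔN = −sin φ cos λ·ΔX − sin φ sin λ·ΔY + cos φ·ΔZ = −(-0.275248)(-0.450547)(-468) − (-0.275248)(0.892753)(-312) + (0.961373)(-232) = -241.67 m.
1° of latitude spans 3600 × 30.87 = 111132 m, so Δφ = -241.67 / 111132 × 3600 = -7.829″.

Δφ = -7.8″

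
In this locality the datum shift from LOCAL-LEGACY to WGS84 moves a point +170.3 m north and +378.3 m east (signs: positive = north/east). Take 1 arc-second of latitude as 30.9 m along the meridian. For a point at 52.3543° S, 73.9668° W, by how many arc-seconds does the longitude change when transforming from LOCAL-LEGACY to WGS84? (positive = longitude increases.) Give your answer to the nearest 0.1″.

Δλ = 20.0″

At latitude -52.3543°, cos φ = 0.610777.
1″ of longitude at this latitude = 30.90 × cos φ = 18.8730 m, so Δλ = 378.3 / 18.8730 = 20.045″.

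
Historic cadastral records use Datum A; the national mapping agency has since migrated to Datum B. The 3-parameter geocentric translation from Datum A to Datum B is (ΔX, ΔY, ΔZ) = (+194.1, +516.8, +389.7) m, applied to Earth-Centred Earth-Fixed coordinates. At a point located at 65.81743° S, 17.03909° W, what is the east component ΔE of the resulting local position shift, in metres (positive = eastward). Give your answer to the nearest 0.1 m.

At φ = -65.81743°, λ = -17.03909°: sin φ = -0.912245, cos φ = 0.409646, sin λ = -0.293024, cos λ = 0.956105.
ΔE = −sin λ·ΔX + cos λ·ΔY = −(-0.293024)·(194.1) + (0.956105)·(516.8) = 550.99 m.

ΔE = 551.0 m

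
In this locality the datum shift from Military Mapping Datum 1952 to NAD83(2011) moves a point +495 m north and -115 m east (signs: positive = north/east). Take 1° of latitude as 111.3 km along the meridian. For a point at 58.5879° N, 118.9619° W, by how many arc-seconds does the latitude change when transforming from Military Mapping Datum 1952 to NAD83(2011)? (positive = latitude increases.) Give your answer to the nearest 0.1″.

Δφ = 16.0″

1° of latitude = 111.3 km, so Δφ = 495.0 / 111300 = 0.0044474° = 16.011″.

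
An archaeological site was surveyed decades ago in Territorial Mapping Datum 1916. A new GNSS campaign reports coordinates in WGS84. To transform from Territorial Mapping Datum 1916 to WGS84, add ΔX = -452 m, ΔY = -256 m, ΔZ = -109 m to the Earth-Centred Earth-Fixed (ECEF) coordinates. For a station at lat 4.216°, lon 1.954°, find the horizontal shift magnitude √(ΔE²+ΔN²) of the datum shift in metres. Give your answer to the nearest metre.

At φ = 4.216°, λ = 1.954°: sin φ = 0.073517, cos φ = 0.997294, sin λ = 0.034097, cos λ = 0.999419.
ΔE = −sin λ·ΔX + cos λ·ΔY = −(0.034097)·(-452) + (0.999419)·(-256) = -240.44 m.
ΔN = −sin φ cos λ·ΔX − sin φ sin λ·ΔY + cos φ·ΔZ = −(0.073517)(0.999419)(-452) − (0.073517)(0.034097)(-256) + (0.997294)(-109) = -74.85 m.
Horizontal magnitude = √(ΔE² + ΔN²) = √((-240.44)² + (-74.85)²) = 251.82 m.

252 m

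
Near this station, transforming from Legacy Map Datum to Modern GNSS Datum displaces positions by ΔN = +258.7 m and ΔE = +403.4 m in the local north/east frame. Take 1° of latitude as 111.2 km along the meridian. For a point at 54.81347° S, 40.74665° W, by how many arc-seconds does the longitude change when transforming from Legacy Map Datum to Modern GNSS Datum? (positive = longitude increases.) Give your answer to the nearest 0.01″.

Δλ = 22.66″

At latitude -54.81347°, cos φ = 0.576240.
1° of longitude at this latitude = 111.2 × cos φ = 64.08 km, so Δλ = 403.4 / 64077.9 = 0.0062955° = 22.664″.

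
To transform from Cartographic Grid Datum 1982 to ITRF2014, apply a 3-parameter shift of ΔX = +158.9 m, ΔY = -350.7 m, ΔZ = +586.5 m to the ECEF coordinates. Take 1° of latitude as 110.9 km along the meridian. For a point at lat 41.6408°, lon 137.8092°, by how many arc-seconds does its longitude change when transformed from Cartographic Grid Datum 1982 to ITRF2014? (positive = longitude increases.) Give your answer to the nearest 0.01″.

Δλ = 6.65″

sin φ = 0.664459, cos φ = 0.747325, sin λ = 0.671602, cos λ = -0.740912.
East component: ΔE = −sin λ·ΔX + cos λ·ΔY = −(0.671602)(158.9) + (-0.740912)(-350.7) = 153.12 m.
1° of latitude spans 110900 m; at latitude φ, 1° of longitude spans that × cos φ = 82878.4 m, so Δλ = 153.12 / 82878.4 × 3600 = 6.651″.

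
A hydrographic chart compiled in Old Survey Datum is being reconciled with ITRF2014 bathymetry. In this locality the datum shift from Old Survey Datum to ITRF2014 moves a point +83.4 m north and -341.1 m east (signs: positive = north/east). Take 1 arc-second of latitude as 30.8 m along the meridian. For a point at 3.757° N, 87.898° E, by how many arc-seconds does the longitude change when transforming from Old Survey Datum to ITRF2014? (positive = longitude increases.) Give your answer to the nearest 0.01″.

At latitude 3.757°, cos φ = 0.997851.
1″ of longitude at this latitude = 30.80 × cos φ = 30.7338 m, so Δλ = -341.1 / 30.7338 = -11.099″.

Δλ = -11.10″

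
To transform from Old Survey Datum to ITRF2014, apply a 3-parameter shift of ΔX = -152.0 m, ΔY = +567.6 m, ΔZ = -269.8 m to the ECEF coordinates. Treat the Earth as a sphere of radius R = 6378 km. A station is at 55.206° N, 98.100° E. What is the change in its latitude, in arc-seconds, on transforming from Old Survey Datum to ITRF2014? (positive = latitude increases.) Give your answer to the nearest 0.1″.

sin φ = 0.821209, cos φ = 0.570628, sin λ = 0.990024, cos λ = -0.140901.
North component: ΔN = −sin φ cos λ·ΔX − sin φ sin λ·ΔY + cos φ·ΔZ = −(0.821209)(-0.140901)(-152.0) − (0.821209)(0.990024)(567.6) + (0.570628)(-269.8) = -633.01 m.
1° of latitude spans πR/180 = 111317 m, so Δφ = -633.01 / 111317 × 3600 = -20.472″.

Δφ = -20.5″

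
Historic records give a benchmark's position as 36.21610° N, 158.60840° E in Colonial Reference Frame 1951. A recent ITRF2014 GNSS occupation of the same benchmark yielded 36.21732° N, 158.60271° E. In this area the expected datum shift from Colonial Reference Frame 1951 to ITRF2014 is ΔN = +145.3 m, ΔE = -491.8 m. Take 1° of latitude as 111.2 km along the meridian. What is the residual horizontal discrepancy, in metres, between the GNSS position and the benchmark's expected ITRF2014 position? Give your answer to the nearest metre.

Observed coordinate differences: Δφ = +0.00122°, Δλ = -0.00569°.
Converting to metres (1° lat = 111200 m, cos φ = 0.806794): observed ΔN = 135.7 m, observed ΔE = -510.5 m.
Subtracting the expected shift leaves a residual of 135.7 − (145.3) = -9.6 m north and -510.5 − (-491.8) = -18.7 m east.
Residual distance = √((-9.6)² + (-18.7)²) = 21.0 m.

21 m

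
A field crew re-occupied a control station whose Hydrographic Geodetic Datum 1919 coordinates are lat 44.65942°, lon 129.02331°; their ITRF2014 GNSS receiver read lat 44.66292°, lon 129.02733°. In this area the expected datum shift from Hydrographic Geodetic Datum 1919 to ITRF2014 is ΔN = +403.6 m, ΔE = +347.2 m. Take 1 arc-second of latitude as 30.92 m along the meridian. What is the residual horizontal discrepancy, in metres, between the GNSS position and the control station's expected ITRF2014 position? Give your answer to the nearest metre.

32 m

Observed coordinate differences: Δφ = +0.00350°, Δλ = +0.00402°.
Converting to metres (1° lat = 111312 m, cos φ = 0.711297): observed ΔN = 389.6 m, observed ΔE = 318.3 m.
Subtracting the expected shift leaves a residual of 389.6 − (403.6) = -14.0 m north and 318.3 − (347.2) = -28.9 m east.
Residual distance = √((-14.0)² + (-28.9)²) = 32.1 m.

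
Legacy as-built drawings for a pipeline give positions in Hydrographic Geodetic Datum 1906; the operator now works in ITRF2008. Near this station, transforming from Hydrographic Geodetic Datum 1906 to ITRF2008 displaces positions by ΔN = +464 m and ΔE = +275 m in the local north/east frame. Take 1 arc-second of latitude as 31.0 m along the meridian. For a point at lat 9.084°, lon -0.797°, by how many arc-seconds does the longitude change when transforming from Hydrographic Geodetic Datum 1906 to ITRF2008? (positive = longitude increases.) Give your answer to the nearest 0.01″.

Δλ = 8.98″

At latitude 9.084°, cos φ = 0.987458.
1″ of longitude at this latitude = 31.00 × cos φ = 30.6112 m, so Δλ = 275.0 / 30.6112 = 8.984″.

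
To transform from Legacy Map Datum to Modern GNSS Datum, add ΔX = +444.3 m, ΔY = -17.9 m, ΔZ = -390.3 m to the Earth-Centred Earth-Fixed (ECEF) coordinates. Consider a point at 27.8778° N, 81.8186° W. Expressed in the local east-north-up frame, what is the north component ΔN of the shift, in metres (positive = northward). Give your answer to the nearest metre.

ΔN = -383 m

At φ = 27.8778°, λ = -81.8186°: sin φ = 0.467587, cos φ = 0.883947, sin λ = -0.989822, cos λ = 0.142308.
ΔN = −sin φ cos λ·ΔX − sin φ sin λ·ΔY + cos φ·ΔZ = −(0.467587)(0.142308)(444.3) − (0.467587)(-0.989822)(-17.9) + (0.883947)(-390.3) = -382.85 m.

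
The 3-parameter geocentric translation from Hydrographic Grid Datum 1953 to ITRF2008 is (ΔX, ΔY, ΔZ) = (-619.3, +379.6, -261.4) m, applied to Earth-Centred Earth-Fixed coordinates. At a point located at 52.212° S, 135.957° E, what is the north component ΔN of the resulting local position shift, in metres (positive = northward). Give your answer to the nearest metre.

At φ = -52.212°, λ = 135.957°: sin φ = -0.790283, cos φ = 0.612742, sin λ = 0.695198, cos λ = -0.718818.
ΔN = −sin φ cos λ·ΔX − sin φ sin λ·ΔY + cos φ·ΔZ = −(-0.790283)(-0.718818)(-619.3) − (-0.790283)(0.695198)(379.6) + (0.612742)(-261.4) = 400.19 m.

ΔN = 400 m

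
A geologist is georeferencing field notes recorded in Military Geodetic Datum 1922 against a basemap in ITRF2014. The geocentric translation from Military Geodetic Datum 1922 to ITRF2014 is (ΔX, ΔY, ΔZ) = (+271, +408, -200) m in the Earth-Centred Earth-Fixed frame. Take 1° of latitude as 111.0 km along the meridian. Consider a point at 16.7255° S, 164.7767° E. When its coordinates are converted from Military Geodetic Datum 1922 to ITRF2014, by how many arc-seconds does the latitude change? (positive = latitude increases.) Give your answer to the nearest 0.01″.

sin φ = -0.287787, cos φ = 0.957695, sin λ = 0.262582, cos λ = -0.964910.
North component: ΔN = −sin φ cos λ·ΔX − sin φ sin λ·ΔY + cos φ·ΔZ = −(-0.287787)(-0.964910)(271) − (-0.287787)(0.262582)(408) + (0.957695)(-200) = -235.96 m.
1° of latitude spans 111000 m, so Δφ = -235.96 / 111000 × 3600 = -7.653″.

Δφ = -7.65″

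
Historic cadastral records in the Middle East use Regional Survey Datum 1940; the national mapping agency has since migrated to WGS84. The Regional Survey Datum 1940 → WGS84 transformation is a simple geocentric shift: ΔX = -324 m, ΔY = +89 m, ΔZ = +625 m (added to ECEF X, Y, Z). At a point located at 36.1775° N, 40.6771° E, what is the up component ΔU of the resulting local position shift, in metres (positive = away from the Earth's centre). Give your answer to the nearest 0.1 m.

ΔU = 217.4 m

The local up (radial) axis is (cos φ cos λ, cos φ sin λ, sin φ), giving ΔU = -198.343 + 46.825 + 368.930 = 217.41 m.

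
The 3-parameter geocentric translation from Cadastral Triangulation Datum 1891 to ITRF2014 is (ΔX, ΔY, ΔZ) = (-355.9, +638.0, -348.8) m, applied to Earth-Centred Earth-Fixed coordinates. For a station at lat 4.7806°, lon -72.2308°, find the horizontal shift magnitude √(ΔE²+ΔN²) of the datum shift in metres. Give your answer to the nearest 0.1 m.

At φ = 4.7806°, λ = -72.2308°: sin φ = 0.083340, cos φ = 0.996521, sin λ = -0.952294, cos λ = 0.305183.
ΔE = −sin λ·ΔX + cos λ·ΔY = −(-0.952294)·(-355.9) + (0.305183)·(638.0) = -144.21 m.
ΔN = −sin φ cos λ·ΔX − sin φ sin λ·ΔY + cos φ·ΔZ = −(0.083340)(0.305183)(-355.9) − (0.083340)(-0.952294)(638.0) + (0.996521)(-348.8) = -287.90 m.
Horizontal magnitude = √(ΔE² + ΔN²) = √((-144.21)² + (-287.90)²) = 322.00 m.

322.0 m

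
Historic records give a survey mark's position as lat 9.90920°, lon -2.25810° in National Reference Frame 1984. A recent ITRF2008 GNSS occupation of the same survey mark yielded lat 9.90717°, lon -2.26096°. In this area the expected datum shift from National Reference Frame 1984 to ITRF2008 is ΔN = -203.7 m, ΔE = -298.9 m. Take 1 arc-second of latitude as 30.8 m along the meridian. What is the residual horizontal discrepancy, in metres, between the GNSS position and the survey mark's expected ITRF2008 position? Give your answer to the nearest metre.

25 m

Observed coordinate differences: Δφ = -0.00203°, Δλ = -0.00286°.
Converting to metres (1° lat = 110880 m, cos φ = 0.985082): observed ΔN = -225.1 m, observed ΔE = -312.4 m.
Subtracting the expected shift leaves a residual of -225.1 − (-203.7) = -21.4 m north and -312.4 − (-298.9) = -13.5 m east.
Residual distance = √((-21.4)² + (-13.5)²) = 25.3 m.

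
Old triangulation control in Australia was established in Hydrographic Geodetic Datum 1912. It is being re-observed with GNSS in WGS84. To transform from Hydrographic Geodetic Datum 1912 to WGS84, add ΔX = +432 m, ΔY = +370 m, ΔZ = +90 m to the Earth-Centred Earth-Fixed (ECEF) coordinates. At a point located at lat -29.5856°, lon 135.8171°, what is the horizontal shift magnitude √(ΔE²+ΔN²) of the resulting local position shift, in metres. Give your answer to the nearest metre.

569 m

At φ = -29.5856°, λ = 135.8171°: sin φ = -0.493723, cos φ = 0.869619, sin λ = 0.696951, cos λ = -0.717119.
ΔE = −sin λ·ΔX + cos λ·ΔY = −(0.696951)·(432) + (-0.717119)·(370) = -566.42 m.
ΔN = −sin φ cos λ·ΔX − sin φ sin λ·ΔY + cos φ·ΔZ = −(-0.493723)(-0.717119)(432) − (-0.493723)(0.696951)(370) + (0.869619)(90) = 52.63 m.
Horizontal magnitude = √(ΔE² + ΔN²) = √((-566.42)² + 52.63²) = 568.86 m.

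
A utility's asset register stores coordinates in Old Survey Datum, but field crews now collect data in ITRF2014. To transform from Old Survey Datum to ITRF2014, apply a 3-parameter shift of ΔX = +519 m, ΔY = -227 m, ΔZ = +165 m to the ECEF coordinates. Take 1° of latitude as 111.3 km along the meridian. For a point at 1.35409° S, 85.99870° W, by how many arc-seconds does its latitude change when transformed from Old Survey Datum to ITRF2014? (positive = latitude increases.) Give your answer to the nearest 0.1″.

sin φ = -0.023631, cos φ = 0.999721, sin λ = -0.997562, cos λ = 0.069779.
North component: ΔN = −sin φ cos λ·ΔX − sin φ sin λ·ΔY + cos φ·ΔZ = −(-0.023631)(0.069779)(519) − (-0.023631)(-0.997562)(-227) + (0.999721)(165) = 171.16 m.
1° of latitude spans 111300 m, so Δφ = 171.16 / 111300 × 3600 = 5.536″.

Δφ = 5.5″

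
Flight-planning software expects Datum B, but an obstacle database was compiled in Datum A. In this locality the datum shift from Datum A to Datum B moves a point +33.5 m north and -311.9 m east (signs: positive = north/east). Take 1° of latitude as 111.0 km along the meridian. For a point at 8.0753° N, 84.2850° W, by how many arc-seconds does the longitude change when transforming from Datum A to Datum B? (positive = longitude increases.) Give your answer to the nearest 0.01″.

Δλ = -10.22″

At latitude 8.0753°, cos φ = 0.990084.
1° of longitude at this latitude = 111.0 × cos φ = 109.90 km, so Δλ = -311.9 / 109899.4 = -0.0028381° = -10.217″.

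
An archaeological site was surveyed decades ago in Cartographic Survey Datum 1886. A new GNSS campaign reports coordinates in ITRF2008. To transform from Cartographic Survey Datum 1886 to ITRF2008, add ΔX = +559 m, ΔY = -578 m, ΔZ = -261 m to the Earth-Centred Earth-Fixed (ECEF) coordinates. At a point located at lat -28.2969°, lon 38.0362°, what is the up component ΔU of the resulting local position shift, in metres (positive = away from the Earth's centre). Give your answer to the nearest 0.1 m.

The local up (radial) axis is (cos φ cos λ, cos φ sin λ, sin φ), giving ΔU = 387.668 − 313.582 + 123.725 = 197.81 m.

ΔU = 197.8 m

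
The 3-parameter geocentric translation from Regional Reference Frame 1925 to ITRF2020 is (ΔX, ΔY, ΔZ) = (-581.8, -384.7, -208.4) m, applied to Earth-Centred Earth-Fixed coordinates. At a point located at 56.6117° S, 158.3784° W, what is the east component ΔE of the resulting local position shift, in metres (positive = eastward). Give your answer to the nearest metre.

ΔE = 143 m

The local east axis at (φ, λ) is (−sin λ, cos λ, 0), so ΔE = −sin(-158.3784°)·(-581.8) + cos(-158.3784°)·(-384.7) = 143.25 m.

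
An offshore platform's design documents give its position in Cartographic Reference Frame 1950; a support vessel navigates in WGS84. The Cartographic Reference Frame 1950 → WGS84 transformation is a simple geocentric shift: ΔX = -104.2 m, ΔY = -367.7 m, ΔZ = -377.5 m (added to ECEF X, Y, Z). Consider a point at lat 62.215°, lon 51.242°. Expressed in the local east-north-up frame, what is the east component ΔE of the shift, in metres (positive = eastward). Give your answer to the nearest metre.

ΔE = -149 m

At φ = 62.215°, λ = 51.242°: sin φ = 0.884703, cos φ = 0.466155, sin λ = 0.779797, cos λ = 0.626032.
ΔE = −sin λ·ΔX + cos λ·ΔY = −(0.779797)·(-104.2) + (0.626032)·(-367.7) = -148.94 m.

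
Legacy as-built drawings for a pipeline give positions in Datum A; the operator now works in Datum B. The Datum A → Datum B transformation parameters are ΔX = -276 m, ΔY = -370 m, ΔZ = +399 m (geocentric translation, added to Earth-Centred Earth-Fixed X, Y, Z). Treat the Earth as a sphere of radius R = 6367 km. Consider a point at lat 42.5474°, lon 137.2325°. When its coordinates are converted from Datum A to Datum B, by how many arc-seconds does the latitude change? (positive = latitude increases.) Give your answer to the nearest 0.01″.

sin φ = 0.676200, cos φ = 0.736718, sin λ = 0.679025, cos λ = -0.734115.
North component: ΔN = −sin φ cos λ·ΔX − sin φ sin λ·ΔY + cos φ·ΔZ = −(0.676200)(-0.734115)(-276) − (0.676200)(0.679025)(-370) + (0.736718)(399) = 326.83 m.
1° of latitude spans πR/180 = 111125 m, so Δφ = 326.83 / 111125 × 3600 = 10.588″.

Δφ = 10.59″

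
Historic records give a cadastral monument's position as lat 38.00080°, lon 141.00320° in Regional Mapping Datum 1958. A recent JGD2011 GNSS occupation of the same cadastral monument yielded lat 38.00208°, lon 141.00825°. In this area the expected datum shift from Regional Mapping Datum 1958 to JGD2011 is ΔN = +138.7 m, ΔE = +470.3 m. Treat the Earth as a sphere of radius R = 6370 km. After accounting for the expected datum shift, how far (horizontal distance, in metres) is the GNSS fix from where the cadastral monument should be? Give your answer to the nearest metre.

Observed coordinate differences: Δφ = +0.00128°, Δλ = +0.00505°.
Converting to metres (1° lat = 111177 m, cos φ = 0.788002): observed ΔN = 142.3 m, observed ΔE = 442.4 m.
Subtracting the expected shift leaves a residual of 142.3 − (138.7) = 3.6 m north and 442.4 − (470.3) = -27.9 m east.
Residual distance = √(3.6² + (-27.9)²) = 28.1 m.

28 m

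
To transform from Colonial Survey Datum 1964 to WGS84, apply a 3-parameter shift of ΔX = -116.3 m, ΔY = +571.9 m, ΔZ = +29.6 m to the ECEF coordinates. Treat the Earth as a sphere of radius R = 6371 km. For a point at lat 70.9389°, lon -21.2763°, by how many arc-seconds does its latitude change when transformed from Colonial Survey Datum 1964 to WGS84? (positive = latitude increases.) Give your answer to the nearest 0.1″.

Δφ = 10.0″

sin φ = 0.945171, cos φ = 0.326576, sin λ = -0.362866, cos λ = 0.931841.
North component: ΔN = −sin φ cos λ·ΔX − sin φ sin λ·ΔY + cos φ·ΔZ = −(0.945171)(0.931841)(-116.3) − (0.945171)(-0.362866)(571.9) + (0.326576)(29.6) = 308.24 m.
1° of latitude spans πR/180 = 111195 m, so Δφ = 308.24 / 111195 × 3600 = 9.980″.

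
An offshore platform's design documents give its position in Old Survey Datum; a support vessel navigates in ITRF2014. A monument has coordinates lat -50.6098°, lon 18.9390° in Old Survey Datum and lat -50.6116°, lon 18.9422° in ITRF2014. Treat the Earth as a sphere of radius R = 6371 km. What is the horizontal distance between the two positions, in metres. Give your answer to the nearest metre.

302 m

Δφ = -50.6116° − -50.6098° = -0.0018°; Δλ = 18.9422° − 18.9390° = +0.0032°.
1° along a meridian = πR/180 = 111195 m.
ΔN = Δφ × 111195 = -200.2 m; ΔE = Δλ × 111195 × cos(-50.6098°) = +0.0032 × 111195 × 0.634598 = 225.8 m.
Distance = √(ΔE² + ΔN²) = √(225.8² + (-200.2)²) = 301.7 m.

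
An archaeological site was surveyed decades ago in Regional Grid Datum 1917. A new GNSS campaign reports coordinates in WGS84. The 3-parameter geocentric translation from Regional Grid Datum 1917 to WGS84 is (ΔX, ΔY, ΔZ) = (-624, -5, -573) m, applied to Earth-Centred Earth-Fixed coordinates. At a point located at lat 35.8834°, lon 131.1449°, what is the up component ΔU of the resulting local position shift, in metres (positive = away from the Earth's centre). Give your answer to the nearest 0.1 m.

ΔU = -6.3 m

At φ = 35.8834°, λ = 131.1449°: sin φ = 0.586138, cos φ = 0.810211, sin λ = 0.753048, cos λ = -0.657966.
ΔU = cos φ cos λ·ΔX + cos φ sin λ·ΔY + sin φ·ΔZ = (0.810211)(-0.657966)(-624) + (0.810211)(0.753048)(-5) + (0.586138)(-573) = -6.26 m.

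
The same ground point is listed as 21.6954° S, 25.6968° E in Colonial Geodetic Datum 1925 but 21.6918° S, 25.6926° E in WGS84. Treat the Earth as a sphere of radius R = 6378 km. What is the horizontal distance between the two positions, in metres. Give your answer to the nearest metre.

Δφ = -21.6918° − -21.6954° = +0.0036°; Δλ = 25.6926° − 25.6968° = -0.0042°.
1° along a meridian = πR/180 = 111317 m.
ΔN = Δφ × 111317 = 400.7 m; ΔE = Δλ × 111317 × cos(-21.6954°) = -0.0042 × 111317 × 0.929162 = -434.4 m.
Distance = √(ΔE² + ΔN²) = √((-434.4)² + 400.7²) = 591.0 m.

591 m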